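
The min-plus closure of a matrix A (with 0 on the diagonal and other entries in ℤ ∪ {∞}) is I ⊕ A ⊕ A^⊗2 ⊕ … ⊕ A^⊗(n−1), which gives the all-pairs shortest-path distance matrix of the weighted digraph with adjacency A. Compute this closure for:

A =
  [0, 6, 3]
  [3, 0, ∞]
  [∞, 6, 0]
Closure =
  [0, 6, 3]
  [3, 0, 6]
  [9, 6, 0]

This is the Floyd-Warshall all-pairs shortest-path computation. For each intermediate vertex k = 0, 1, …, 2, update dist[i][j] ← min(dist[i][j], dist[i][k] + dist[k][j]). The final matrix gives, for each (i, j), the minimum total weight of any directed path from i to j (possibly empty when i = j).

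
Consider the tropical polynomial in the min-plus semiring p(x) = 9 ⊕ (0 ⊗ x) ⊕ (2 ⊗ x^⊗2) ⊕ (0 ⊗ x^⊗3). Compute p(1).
p(1) = 1

A tropical monomial a ⊗ x^⊗i evaluates to a + i · x. Evaluating each term at x = 1:
  Term 0 contributes 9 + 0 · 1 = 9
  Term 1 contributes 0 + 1 · 1 = 1
  Term 2 contributes 2 + 2 · 1 = 4
  Term 3 contributes 0 + 3 · 1 = 3
p(1) = ⊕ of these = min[9, 1, 4, 3] = 1.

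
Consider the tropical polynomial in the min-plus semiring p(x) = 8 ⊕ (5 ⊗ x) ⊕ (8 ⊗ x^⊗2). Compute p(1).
p(1) = 6

A tropical monomial a ⊗ x^⊗i evaluates to a + i · x. Evaluating each term at x = 1:
  Term 0 contributes 8 + 0 · 1 = 8
  Term 1 contributes 5 + 1 · 1 = 6
  Term 2 contributes 8 + 2 · 1 = 10
p(1) = ⊕ of these = min[8, 6, 10] = 6.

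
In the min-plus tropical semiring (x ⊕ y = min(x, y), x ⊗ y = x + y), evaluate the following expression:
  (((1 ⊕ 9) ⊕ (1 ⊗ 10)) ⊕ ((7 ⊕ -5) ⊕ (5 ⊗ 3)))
(((1 ⊕ 9) ⊕ (1 ⊗ 10)) ⊕ ((7 ⊕ -5) ⊕ (5 ⊗ 3))) = -5

Expand innermost to outermost. Recall ⊕ takes the minimum of its arguments and ⊗ takes their sum. Working out the expression (((1 ⊕ 9) ⊕ (1 ⊗ 10)) ⊕ ((7 ⊕ -5) ⊕ (5 ⊗ 3))) gives -5.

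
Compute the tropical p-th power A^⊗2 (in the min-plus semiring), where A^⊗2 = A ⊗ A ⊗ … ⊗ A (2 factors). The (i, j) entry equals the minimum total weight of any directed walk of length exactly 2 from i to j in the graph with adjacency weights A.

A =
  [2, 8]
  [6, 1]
A^⊗2 =
  [4, 9]
  [7, 2]

Each entry (A^⊗2)_ij equals the minimum over all length-2 walks i = v_0 → v_1 → … → v_2 = j of Σ_t A[v_t][v_{t+1}]. For example, for (i, j) = (0, 1) we minimise over 2 possible intermediate vertex sequences; the minimum is 9, attained along the walk 0 → 1 → 1.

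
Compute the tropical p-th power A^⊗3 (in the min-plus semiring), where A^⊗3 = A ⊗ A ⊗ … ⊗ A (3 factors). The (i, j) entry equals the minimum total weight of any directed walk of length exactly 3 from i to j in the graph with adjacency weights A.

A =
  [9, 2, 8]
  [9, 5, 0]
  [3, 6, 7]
A^⊗3 =
  [5, 8, 7]
  [8, 5, 6]
  [9, 10, 5]

Each entry (A^⊗3)_ij equals the minimum over all length-3 walks i = v_0 → v_1 → … → v_3 = j of Σ_t A[v_t][v_{t+1}]. For example, for (i, j) = (0, 2) we minimise over 9 possible intermediate vertex sequences; the minimum is 7, attained along the walk 0 → 1 → 1 → 2.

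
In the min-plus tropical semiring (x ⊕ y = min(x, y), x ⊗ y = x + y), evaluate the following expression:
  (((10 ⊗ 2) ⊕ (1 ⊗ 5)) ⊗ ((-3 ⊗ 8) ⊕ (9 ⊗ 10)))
(((10 ⊗ 2) ⊕ (1 ⊗ 5)) ⊗ ((-3 ⊗ 8) ⊕ (9 ⊗ 10))) = 11

Expand innermost to outermost. Recall ⊕ takes the minimum of its arguments and ⊗ takes their sum. Working out the expression (((10 ⊗ 2) ⊕ (1 ⊗ 5)) ⊗ ((-3 ⊗ 8) ⊕ (9 ⊗ 10))) gives 11.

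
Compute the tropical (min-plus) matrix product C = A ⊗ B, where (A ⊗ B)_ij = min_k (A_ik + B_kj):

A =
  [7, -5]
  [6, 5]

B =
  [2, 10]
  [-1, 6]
A ⊗ B =
  [-6, 1]
  [4, 11]

Apply the min-plus product entry-by-entry:
  C[0][0] = min over k of (A[0][0] + B[0][0] = 7 + 2 = 9, A[0][1] + B[1][0] = -5 + -1 = -6) = -6 (attained at k = 1)
  C[0][1] = min over k of (A[0][0] + B[0][1] = 7 + 10 = 17, A[0][1] + B[1][1] = -5 + 6 = 1) = 1 (attained at k = 1)
  C[1][0] = min over k of (A[1][0] + B[0][0] = 6 + 2 = 8, A[1][1] + B[1][0] = 5 + -1 = 4) = 4 (attained at k = 1)
  C[1][1] = min over k of (A[1][0] + B[0][1] = 6 + 10 = 16, A[1][1] + B[1][1] = 5 + 6 = 11) = 11 (attained at k = 1)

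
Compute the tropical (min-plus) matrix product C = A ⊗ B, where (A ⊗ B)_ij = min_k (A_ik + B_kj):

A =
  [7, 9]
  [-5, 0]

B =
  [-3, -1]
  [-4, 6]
A ⊗ B =
  [4, 6]
  [-8, -6]

Apply the min-plus product entry-by-entry:
  C[0][0] = min over k of (A[0][0] + B[0][0] = 7 + -3 = 4, A[0][1] + B[1][0] = 9 + -4 = 5) = 4 (attained at k = 0)
  C[0][1] = min over k of (A[0][0] + B[0][1] = 7 + -1 = 6, A[0][1] + B[1][1] = 9 + 6 = 15) = 6 (attained at k = 0)
  C[1][0] = min over k of (A[1][0] + B[0][0] = -5 + -3 = -8, A[1][1] + B[1][0] = 0 + -4 = -4) = -8 (attained at k = 0)
  C[1][1] = min over k of (A[1][0] + B[0][1] = -5 + -1 = -6, A[1][1] + B[1][1] = 0 + 6 = 6) = -6 (attained at k = 0)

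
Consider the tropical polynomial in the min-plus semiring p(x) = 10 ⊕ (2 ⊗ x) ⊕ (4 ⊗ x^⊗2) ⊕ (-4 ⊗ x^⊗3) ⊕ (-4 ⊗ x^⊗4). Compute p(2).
p(2) = 2

A tropical monomial a ⊗ x^⊗i evaluates to a + i · x. Evaluating each term at x = 2:
  Term 0 contributes 10 + 0 · 2 = 10
  Term 1 contributes 2 + 1 · 2 = 4
  Term 2 contributes 4 + 2 · 2 = 8
  Term 3 contributes -4 + 3 · 2 = 2
  Term 4 contributes -4 + 4 · 2 = 4
p(2) = ⊕ of these = min[10, 4, 8, 2, 4] = 2.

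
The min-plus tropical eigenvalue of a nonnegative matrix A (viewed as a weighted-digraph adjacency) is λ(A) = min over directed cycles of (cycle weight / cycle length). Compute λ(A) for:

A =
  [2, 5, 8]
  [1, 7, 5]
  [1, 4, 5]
λ(A) = 2

Enumerate directed cycles and compute their means (weight / length). Sample:
  cycle 0 → 0: weight = 2, length = 1, mean = 2/1 ≈ 2.000
  cycle 1 → 1: weight = 7, length = 1, mean = 7/1 ≈ 7.000
  cycle 2 → 2: weight = 5, length = 1, mean = 5/1 ≈ 5.000
  cycle 0 → 1 → 0: weight = 6, length = 2, mean = 6/2 ≈ 3.000
  cycle 0 → 2 → 0: weight = 9, length = 2, mean = 9/2 ≈ 4.500
  cycle 1 → 0 → 1: weight = 6, length = 2, mean = 6/2 ≈ 3.000
Minimum mean = 2.000, attained e.g. along the cycle 0 → 0 with weight 2 and length 1. So λ(A) = 2/1 = 2.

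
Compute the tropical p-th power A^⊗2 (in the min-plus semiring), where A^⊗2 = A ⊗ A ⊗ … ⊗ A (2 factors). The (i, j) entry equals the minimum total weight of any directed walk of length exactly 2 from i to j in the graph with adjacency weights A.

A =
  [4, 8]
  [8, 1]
A^⊗2 =
  [8, 9]
  [9, 2]

Each entry (A^⊗2)_ij equals the minimum over all length-2 walks i = v_0 → v_1 → … → v_2 = j of Σ_t A[v_t][v_{t+1}]. For example, for (i, j) = (0, 1) we minimise over 2 possible intermediate vertex sequences; the minimum is 9, attained along the walk 0 → 1 → 1.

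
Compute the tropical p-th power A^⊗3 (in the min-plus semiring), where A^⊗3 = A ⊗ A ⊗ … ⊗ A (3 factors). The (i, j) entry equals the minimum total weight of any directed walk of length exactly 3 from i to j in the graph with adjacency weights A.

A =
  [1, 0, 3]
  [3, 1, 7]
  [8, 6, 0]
A^⊗3 =
  [3, 2, 3]
  [5, 3, 6]
  [8, 6, 0]

Each entry (A^⊗3)_ij equals the minimum over all length-3 walks i = v_0 → v_1 → … → v_3 = j of Σ_t A[v_t][v_{t+1}]. For example, for (i, j) = (0, 2) we minimise over 9 possible intermediate vertex sequences; the minimum is 3, attained along the walk 0 → 2 → 2 → 2.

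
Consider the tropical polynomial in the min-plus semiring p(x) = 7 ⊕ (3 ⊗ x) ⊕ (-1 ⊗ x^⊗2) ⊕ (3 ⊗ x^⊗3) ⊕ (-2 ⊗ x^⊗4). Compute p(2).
p(2) = 3

A tropical monomial a ⊗ x^⊗i evaluates to a + i · x. Evaluating each term at x = 2:
  Term 0 contributes 7 + 0 · 2 = 7
  Term 1 contributes 3 + 1 · 2 = 5
  Term 2 contributes -1 + 2 · 2 = 3
  Term 3 contributes 3 + 3 · 2 = 9
  Term 4 contributes -2 + 4 · 2 = 6
p(2) = ⊕ of these = min[7, 5, 3, 9, 6] = 3.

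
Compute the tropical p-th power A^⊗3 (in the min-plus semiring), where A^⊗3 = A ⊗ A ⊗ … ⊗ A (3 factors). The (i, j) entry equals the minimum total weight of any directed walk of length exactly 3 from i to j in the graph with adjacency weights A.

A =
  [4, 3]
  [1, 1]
A^⊗3 =
  [5, 5]
  [3, 3]

Each entry (A^⊗3)_ij equals the minimum over all length-3 walks i = v_0 → v_1 → … → v_3 = j of Σ_t A[v_t][v_{t+1}]. For example, for (i, j) = (0, 1) we minimise over 4 possible intermediate vertex sequences; the minimum is 5, attained along the walk 0 → 1 → 1 → 1.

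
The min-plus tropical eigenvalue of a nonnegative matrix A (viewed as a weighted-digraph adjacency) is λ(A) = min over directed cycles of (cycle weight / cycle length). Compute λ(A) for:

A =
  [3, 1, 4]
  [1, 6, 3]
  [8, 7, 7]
λ(A) = 1

Enumerate directed cycles and compute their means (weight / length). Sample:
  cycle 0 → 0: weight = 3, length = 1, mean = 3/1 ≈ 3.000
  cycle 1 → 1: weight = 6, length = 1, mean = 6/1 ≈ 6.000
  cycle 2 → 2: weight = 7, length = 1, mean = 7/1 ≈ 7.000
  cycle 0 → 1 → 0: weight = 2, length = 2, mean = 2/2 ≈ 1.000
  cycle 0 → 2 → 0: weight = 12, length = 2, mean = 12/2 ≈ 6.000
  cycle 1 → 0 → 1: weight = 2, length = 2, mean = 2/2 ≈ 1.000
Minimum mean = 1.000, attained e.g. along the cycle 0 → 1 → 0 with weight 2 and length 2. So λ(A) = 2/2 = 1.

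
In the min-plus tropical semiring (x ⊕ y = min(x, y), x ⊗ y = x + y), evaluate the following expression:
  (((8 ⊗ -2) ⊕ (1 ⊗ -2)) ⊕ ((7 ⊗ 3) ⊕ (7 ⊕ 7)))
(((8 ⊗ -2) ⊕ (1 ⊗ -2)) ⊕ ((7 ⊗ 3) ⊕ (7 ⊕ 7))) = -1

Expand innermost to outermost. Recall ⊕ takes the minimum of its arguments and ⊗ takes their sum. Working out the expression (((8 ⊗ -2) ⊕ (1 ⊗ -2)) ⊕ ((7 ⊗ 3) ⊕ (7 ⊕ 7))) gives -1.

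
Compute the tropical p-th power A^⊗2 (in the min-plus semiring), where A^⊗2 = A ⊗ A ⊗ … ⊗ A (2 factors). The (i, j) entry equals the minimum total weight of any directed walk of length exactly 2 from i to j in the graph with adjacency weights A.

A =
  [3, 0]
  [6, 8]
A^⊗2 =
  [6, 3]
  [9, 6]

Each entry (A^⊗2)_ij equals the minimum over all length-2 walks i = v_0 → v_1 → … → v_2 = j of Σ_t A[v_t][v_{t+1}]. For example, for (i, j) = (0, 1) we minimise over 2 possible intermediate vertex sequences; the minimum is 3, attained along the walk 0 → 0 → 1.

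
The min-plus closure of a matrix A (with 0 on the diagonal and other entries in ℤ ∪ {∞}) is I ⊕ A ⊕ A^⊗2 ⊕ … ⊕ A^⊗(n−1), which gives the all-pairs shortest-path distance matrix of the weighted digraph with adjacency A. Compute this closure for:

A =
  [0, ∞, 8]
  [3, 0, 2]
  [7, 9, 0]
Closure =
  [0, 17, 8]
  [3, 0, 2]
  [7, 9, 0]

This is the Floyd-Warshall all-pairs shortest-path computation. For each intermediate vertex k = 0, 1, …, 2, update dist[i][j] ← min(dist[i][j], dist[i][k] + dist[k][j]). The final matrix gives, for each (i, j), the minimum total weight of any directed path from i to j (possibly empty when i = j).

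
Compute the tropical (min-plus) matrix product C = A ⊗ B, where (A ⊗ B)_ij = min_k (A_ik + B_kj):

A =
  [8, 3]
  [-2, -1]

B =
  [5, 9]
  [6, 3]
A ⊗ B =
  [9, 6]
  [3, 2]

Apply the min-plus product entry-by-entry:
  C[0][0] = min over k of (A[0][0] + B[0][0] = 8 + 5 = 13, A[0][1] + B[1][0] = 3 + 6 = 9) = 9 (attained at k = 1)
  C[0][1] = min over k of (A[0][0] + B[0][1] = 8 + 9 = 17, A[0][1] + B[1][1] = 3 + 3 = 6) = 6 (attained at k = 1)
  C[1][0] = min over k of (A[1][0] + B[0][0] = -2 + 5 = 3, A[1][1] + B[1][0] = -1 + 6 = 5) = 3 (attained at k = 0)
  C[1][1] = min over k of (A[1][0] + B[0][1] = -2 + 9 = 7, A[1][1] + B[1][1] = -1 + 3 = 2) = 2 (attained at k = 1)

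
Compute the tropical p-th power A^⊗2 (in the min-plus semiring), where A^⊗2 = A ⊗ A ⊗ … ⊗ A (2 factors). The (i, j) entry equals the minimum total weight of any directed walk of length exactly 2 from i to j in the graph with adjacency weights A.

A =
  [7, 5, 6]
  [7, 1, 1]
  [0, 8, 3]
A^⊗2 =
  [6, 6, 6]
  [1, 2, 2]
  [3, 5, 6]

Each entry (A^⊗2)_ij equals the minimum over all length-2 walks i = v_0 → v_1 → … → v_2 = j of Σ_t A[v_t][v_{t+1}]. For example, for (i, j) = (0, 2) we minimise over 3 possible intermediate vertex sequences; the minimum is 6, attained along the walk 0 → 1 → 2.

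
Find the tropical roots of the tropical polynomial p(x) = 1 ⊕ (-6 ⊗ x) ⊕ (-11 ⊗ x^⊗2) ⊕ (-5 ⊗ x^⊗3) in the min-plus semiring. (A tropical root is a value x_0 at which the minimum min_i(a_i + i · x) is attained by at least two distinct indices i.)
Roots: {-6, 5, 7}

Each tropical root is a break point of the lower envelope of the lines y = a_i + i · x (there are 4 lines, with slopes 0, 1, ..., 3). Only the lines that attain the minimum somewhere contribute to roots; other lines are dominated. Here the surviving (envelope) indices are i = 3, i = 2, i = 1, i = 0.
Intersections between consecutive envelope lines give the roots: for adjacent envelope indices i < j the intersection is x = (a_i − a_j) / (j − i). Reading off the sorted break points: {-6, 5, 7}.
Verification: at each break x_0, at least two indices attain the minimum of min_i(a_i + i · x_0).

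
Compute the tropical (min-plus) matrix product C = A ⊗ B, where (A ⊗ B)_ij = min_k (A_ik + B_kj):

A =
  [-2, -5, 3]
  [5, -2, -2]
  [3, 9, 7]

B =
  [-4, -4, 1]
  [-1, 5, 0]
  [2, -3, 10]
A ⊗ B =
  [-6, -6, -5]
  [-3, -5, -2]
  [-1, -1, 4]

Apply the min-plus product entry-by-entry:
  C[0][0] = min over k of (A[0][0] + B[0][0] = -2 + -4 = -6, A[0][1] + B[1][0] = -5 + -1 = -6, A[0][2] + B[2][0] = 3 + 2 = 5) = -6 (attained at k = 0)
  C[0][1] = min over k of (A[0][0] + B[0][1] = -2 + -4 = -6, A[0][1] + B[1][1] = -5 + 5 = 0, A[0][2] + B[2][1] = 3 + -3 = 0) = -6 (attained at k = 0)
  C[0][2] = min over k of (A[0][0] + B[0][2] = -2 + 1 = -1, A[0][1] + B[1][2] = -5 + 0 = -5, A[0][2] + B[2][2] = 3 + 10 = 13) = -5 (attained at k = 1)
  C[1][0] = min over k of (A[1][0] + B[0][0] = 5 + -4 = 1, A[1][1] + B[1][0] = -2 + -1 = -3, A[1][2] + B[2][0] = -2 + 2 = 0) = -3 (attained at k = 1)
  C[1][1] = min over k of (A[1][0] + B[0][1] = 5 + -4 = 1, A[1][1] + B[1][1] = -2 + 5 = 3, A[1][2] + B[2][1] = -2 + -3 = -5) = -5 (attained at k = 2)
  C[1][2] = min over k of (A[1][0] + B[0][2] = 5 + 1 = 6, A[1][1] + B[1][2] = -2 + 0 = -2, A[1][2] + B[2][2] = -2 + 10 = 8) = -2 (attained at k = 1)
  C[2][0] = min over k of (A[2][0] + B[0][0] = 3 + -4 = -1, A[2][1] + B[1][0] = 9 + -1 = 8, A[2][2] + B[2][0] = 7 + 2 = 9) = -1 (attained at k = 0)
  C[2][1] = min over k of (A[2][0] + B[0][1] = 3 + -4 = -1, A[2][1] + B[1][1] = 9 + 5 = 14, A[2][2] + B[2][1] = 7 + -3 = 4) = -1 (attained at k = 0)
  C[2][2] = min over k of (A[2][0] + B[0][2] = 3 + 1 = 4, A[2][1] + B[1][2] = 9 + 0 = 9, A[2][2] + B[2][2] = 7 + 10 = 17) = 4 (attained at k = 0)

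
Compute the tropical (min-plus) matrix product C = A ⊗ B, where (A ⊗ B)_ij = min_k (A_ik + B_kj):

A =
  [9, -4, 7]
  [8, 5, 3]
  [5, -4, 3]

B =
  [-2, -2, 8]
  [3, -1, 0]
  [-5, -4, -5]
A ⊗ B =
  [-1, -5, -4]
  [-2, -1, -2]
  [-2, -5, -4]

Apply the min-plus product entry-by-entry:
  C[0][0] = min over k of (A[0][0] + B[0][0] = 9 + -2 = 7, A[0][1] + B[1][0] = -4 + 3 = -1, A[0][2] + B[2][0] = 7 + -5 = 2) = -1 (attained at k = 1)
  C[0][1] = min over k of (A[0][0] + B[0][1] = 9 + -2 = 7, A[0][1] + B[1][1] = -4 + -1 = -5, A[0][2] + B[2][1] = 7 + -4 = 3) = -5 (attained at k = 1)
  C[0][2] = min over k of (A[0][0] + B[0][2] = 9 + 8 = 17, A[0][1] + B[1][2] = -4 + 0 = -4, A[0][2] + B[2][2] = 7 + -5 = 2) = -4 (attained at k = 1)
  C[1][0] = min over k of (A[1][0] + B[0][0] = 8 + -2 = 6, A[1][1] + B[1][0] = 5 + 3 = 8, A[1][2] + B[2][0] = 3 + -5 = -2) = -2 (attained at k = 2)
  C[1][1] = min over k of (A[1][0] + B[0][1] = 8 + -2 = 6, A[1][1] + B[1][1] = 5 + -1 = 4, A[1][2] + B[2][1] = 3 + -4 = -1) = -1 (attained at k = 2)
  C[1][2] = min over k of (A[1][0] + B[0][2] = 8 + 8 = 16, A[1][1] + B[1][2] = 5 + 0 = 5, A[1][2] + B[2][2] = 3 + -5 = -2) = -2 (attained at k = 2)
  C[2][0] = min over k of (A[2][0] + B[0][0] = 5 + -2 = 3, A[2][1] + B[1][0] = -4 + 3 = -1, A[2][2] + B[2][0] = 3 + -5 = -2) = -2 (attained at k = 2)
  C[2][1] = min over k of (A[2][0] + B[0][1] = 5 + -2 = 3, A[2][1] + B[1][1] = -4 + -1 = -5, A[2][2] + B[2][1] = 3 + -4 = -1) = -5 (attained at k = 1)
  C[2][2] = min over k of (A[2][0] + B[0][2] = 5 + 8 = 13, A[2][1] + B[1][2] = -4 + 0 = -4, A[2][2] + B[2][2] = 3 + -5 = -2) = -4 (attained at k = 1)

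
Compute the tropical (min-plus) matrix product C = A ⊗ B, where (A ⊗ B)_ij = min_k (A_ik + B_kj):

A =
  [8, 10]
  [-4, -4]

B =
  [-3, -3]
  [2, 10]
A ⊗ B =
  [5, 5]
  [-7, -7]

Apply the min-plus product entry-by-entry:
  C[0][0] = min over k of (A[0][0] + B[0][0] = 8 + -3 = 5, A[0][1] + B[1][0] = 10 + 2 = 12) = 5 (attained at k = 0)
  C[0][1] = min over k of (A[0][0] + B[0][1] = 8 + -3 = 5, A[0][1] + B[1][1] = 10 + 10 = 20) = 5 (attained at k = 0)
  C[1][0] = min over k of (A[1][0] + B[0][0] = -4 + -3 = -7, A[1][1] + B[1][0] = -4 + 2 = -2) = -7 (attained at k = 0)
  C[1][1] = min over k of (A[1][0] + B[0][1] = -4 + -3 = -7, A[1][1] + B[1][1] = -4 + 10 = 6) = -7 (attained at k = 0)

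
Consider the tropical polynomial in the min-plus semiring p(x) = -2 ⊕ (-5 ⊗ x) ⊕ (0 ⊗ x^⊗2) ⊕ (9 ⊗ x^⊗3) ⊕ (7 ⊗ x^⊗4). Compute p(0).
p(0) = -5

A tropical monomial a ⊗ x^⊗i evaluates to a + i · x. Evaluating each term at x = 0:
  Term 0 contributes -2 + 0 · 0 = -2
  Term 1 contributes -5 + 1 · 0 = -5
  Term 2 contributes 0 + 2 · 0 = 0
  Term 3 contributes 9 + 3 · 0 = 9
  Term 4 contributes 7 + 4 · 0 = 7
p(0) = ⊕ of these = min[-2, -5, 0, 9, 7] = -5.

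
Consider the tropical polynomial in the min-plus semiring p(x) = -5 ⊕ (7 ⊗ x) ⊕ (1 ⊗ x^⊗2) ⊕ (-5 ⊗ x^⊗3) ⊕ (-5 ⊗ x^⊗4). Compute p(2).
p(2) = -5

A tropical monomial a ⊗ x^⊗i evaluates to a + i · x. Evaluating each term at x = 2:
  Term 0 contributes -5 + 0 · 2 = -5
  Term 1 contributes 7 + 1 · 2 = 9
  Term 2 contributes 1 + 2 · 2 = 5
  Term 3 contributes -5 + 3 · 2 = 1
  Term 4 contributes -5 + 4 · 2 = 3
p(2) = ⊕ of these = min[-5, 9, 5, 1, 3] = -5.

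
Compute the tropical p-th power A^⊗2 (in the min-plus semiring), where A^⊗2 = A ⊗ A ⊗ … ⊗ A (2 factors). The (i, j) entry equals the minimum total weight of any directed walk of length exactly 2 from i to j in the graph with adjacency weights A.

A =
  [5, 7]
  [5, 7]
A^⊗2 =
  [10, 12]
  [10, 12]

Each entry (A^⊗2)_ij equals the minimum over all length-2 walks i = v_0 → v_1 → … → v_2 = j of Σ_t A[v_t][v_{t+1}]. For example, for (i, j) = (0, 1) we minimise over 2 possible intermediate vertex sequences; the minimum is 12, attained along the walk 0 → 0 → 1.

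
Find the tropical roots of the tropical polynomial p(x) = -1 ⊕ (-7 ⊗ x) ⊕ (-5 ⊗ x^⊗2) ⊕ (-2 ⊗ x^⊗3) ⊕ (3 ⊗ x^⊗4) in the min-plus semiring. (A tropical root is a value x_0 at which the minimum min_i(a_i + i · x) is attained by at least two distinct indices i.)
Roots: {-5, -3, -2, 6}

Each tropical root is a break point of the lower envelope of the lines y = a_i + i · x (there are 5 lines, with slopes 0, 1, ..., 4). Only the lines that attain the minimum somewhere contribute to roots; other lines are dominated. Here the surviving (envelope) indices are i = 4, i = 3, i = 2, i = 1, i = 0.
Intersections between consecutive envelope lines give the roots: for adjacent envelope indices i < j the intersection is x = (a_i − a_j) / (j − i). Reading off the sorted break points: {-5, -3, -2, 6}.
Verification: at each break x_0, at least two indices attain the minimum of min_i(a_i + i · x_0).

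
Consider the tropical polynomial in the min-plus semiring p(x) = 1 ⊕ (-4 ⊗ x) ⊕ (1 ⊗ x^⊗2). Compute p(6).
p(6) = 1

A tropical monomial a ⊗ x^⊗i evaluates to a + i · x. Evaluating each term at x = 6:
  Term 0 contributes 1 + 0 · 6 = 1
  Term 1 contributes -4 + 1 · 6 = 2
  Term 2 contributes 1 + 2 · 6 = 13
p(6) = ⊕ of these = min[1, 2, 13] = 1.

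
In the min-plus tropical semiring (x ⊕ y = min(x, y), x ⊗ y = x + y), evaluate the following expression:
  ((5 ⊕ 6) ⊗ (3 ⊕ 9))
((5 ⊕ 6) ⊗ (3 ⊕ 9)) = 8

Expand innermost to outermost. Recall ⊕ takes the minimum of its arguments and ⊗ takes their sum. Working out the expression ((5 ⊕ 6) ⊗ (3 ⊕ 9)) gives 8.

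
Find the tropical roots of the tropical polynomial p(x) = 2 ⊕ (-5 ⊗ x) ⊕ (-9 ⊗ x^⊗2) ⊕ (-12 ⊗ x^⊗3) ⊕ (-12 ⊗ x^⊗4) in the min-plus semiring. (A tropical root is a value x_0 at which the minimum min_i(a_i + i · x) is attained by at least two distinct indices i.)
Roots: {0, 3, 4, 7}

Each tropical root is a break point of the lower envelope of the lines y = a_i + i · x (there are 5 lines, with slopes 0, 1, ..., 4). Only the lines that attain the minimum somewhere contribute to roots; other lines are dominated. Here the surviving (envelope) indices are i = 4, i = 3, i = 2, i = 1, i = 0.
Intersections between consecutive envelope lines give the roots: for adjacent envelope indices i < j the intersection is x = (a_i − a_j) / (j − i). Reading off the sorted break points: {0, 3, 4, 7}.
Verification: at each break x_0, at least two indices attain the minimum of min_i(a_i + i · x_0).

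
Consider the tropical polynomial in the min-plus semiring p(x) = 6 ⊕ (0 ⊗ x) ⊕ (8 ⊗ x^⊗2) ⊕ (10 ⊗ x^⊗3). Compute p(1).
p(1) = 1

A tropical monomial a ⊗ x^⊗i evaluates to a + i · x. Evaluating each term at x = 1:
  Term 0 contributes 6 + 0 · 1 = 6
  Term 1 contributes 0 + 1 · 1 = 1
  Term 2 contributes 8 + 2 · 1 = 10
  Term 3 contributes 10 + 3 · 1 = 13
p(1) = ⊕ of these = min[6, 1, 10, 13] = 1.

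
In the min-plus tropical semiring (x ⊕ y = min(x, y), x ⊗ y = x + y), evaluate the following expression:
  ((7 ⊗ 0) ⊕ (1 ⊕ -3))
((7 ⊗ 0) ⊕ (1 ⊕ -3)) = -3

Expand innermost to outermost. Recall ⊕ takes the minimum of its arguments and ⊗ takes their sum. Working out the expression ((7 ⊗ 0) ⊕ (1 ⊕ -3)) gives -3.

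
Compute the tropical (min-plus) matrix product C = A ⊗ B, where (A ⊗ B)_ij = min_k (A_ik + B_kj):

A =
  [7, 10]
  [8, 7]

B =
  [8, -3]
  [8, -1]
A ⊗ B =
  [15, 4]
  [15, 5]

Apply the min-plus product entry-by-entry:
  C[0][0] = min over k of (A[0][0] + B[0][0] = 7 + 8 = 15, A[0][1] + B[1][0] = 10 + 8 = 18) = 15 (attained at k = 0)
  C[0][1] = min over k of (A[0][0] + B[0][1] = 7 + -3 = 4, A[0][1] + B[1][1] = 10 + -1 = 9) = 4 (attained at k = 0)
  C[1][0] = min over k of (A[1][0] + B[0][0] = 8 + 8 = 16, A[1][1] + B[1][0] = 7 + 8 = 15) = 15 (attained at k = 1)
  C[1][1] = min over k of (A[1][0] + B[0][1] = 8 + -3 = 5, A[1][1] + B[1][1] = 7 + -1 = 6) = 5 (attained at k = 0)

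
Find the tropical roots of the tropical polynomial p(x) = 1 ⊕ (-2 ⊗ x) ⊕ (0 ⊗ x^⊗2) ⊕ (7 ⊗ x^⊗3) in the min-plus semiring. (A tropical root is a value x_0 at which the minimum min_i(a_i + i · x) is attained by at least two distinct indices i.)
Roots: {-7, -2, 3}

Each tropical root is a break point of the lower envelope of the lines y = a_i + i · x (there are 4 lines, with slopes 0, 1, ..., 3). Only the lines that attain the minimum somewhere contribute to roots; other lines are dominated. Here the surviving (envelope) indices are i = 3, i = 2, i = 1, i = 0.
Intersections between consecutive envelope lines give the roots: for adjacent envelope indices i < j the intersection is x = (a_i − a_j) / (j − i). Reading off the sorted break points: {-7, -2, 3}.
Verification: at each break x_0, at least two indices attain the minimum of min_i(a_i + i · x_0).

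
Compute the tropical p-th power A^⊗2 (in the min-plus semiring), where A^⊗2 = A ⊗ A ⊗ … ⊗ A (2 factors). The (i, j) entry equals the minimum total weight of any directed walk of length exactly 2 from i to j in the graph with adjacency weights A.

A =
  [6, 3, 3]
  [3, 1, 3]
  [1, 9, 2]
A^⊗2 =
  [4, 4, 5]
  [4, 2, 4]
  [3, 4, 4]

Each entry (A^⊗2)_ij equals the minimum over all length-2 walks i = v_0 → v_1 → … → v_2 = j of Σ_t A[v_t][v_{t+1}]. For example, for (i, j) = (0, 2) we minimise over 3 possible intermediate vertex sequences; the minimum is 5, attained along the walk 0 → 2 → 2.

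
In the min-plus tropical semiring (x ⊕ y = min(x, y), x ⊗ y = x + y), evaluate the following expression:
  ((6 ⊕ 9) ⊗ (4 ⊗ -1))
((6 ⊕ 9) ⊗ (4 ⊗ -1)) = 9

Expand innermost to outermost. Recall ⊕ takes the minimum of its arguments and ⊗ takes their sum. Working out the expression ((6 ⊕ 9) ⊗ (4 ⊗ -1)) gives 9.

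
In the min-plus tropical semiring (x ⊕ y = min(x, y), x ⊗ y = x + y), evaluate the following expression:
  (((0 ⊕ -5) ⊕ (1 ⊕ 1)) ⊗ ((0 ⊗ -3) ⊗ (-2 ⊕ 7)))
(((0 ⊕ -5) ⊕ (1 ⊕ 1)) ⊗ ((0 ⊗ -3) ⊗ (-2 ⊕ 7))) = -10

Expand innermost to outermost. Recall ⊕ takes the minimum of its arguments and ⊗ takes their sum. Working out the expression (((0 ⊕ -5) ⊕ (1 ⊕ 1)) ⊗ ((0 ⊗ -3) ⊗ (-2 ⊕ 7))) gives -10.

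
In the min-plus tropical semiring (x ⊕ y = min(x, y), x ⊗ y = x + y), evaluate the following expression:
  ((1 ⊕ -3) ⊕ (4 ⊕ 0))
((1 ⊕ -3) ⊕ (4 ⊕ 0)) = -3

Expand innermost to outermost. Recall ⊕ takes the minimum of its arguments and ⊗ takes their sum. Working out the expression ((1 ⊕ -3) ⊕ (4 ⊕ 0)) gives -3.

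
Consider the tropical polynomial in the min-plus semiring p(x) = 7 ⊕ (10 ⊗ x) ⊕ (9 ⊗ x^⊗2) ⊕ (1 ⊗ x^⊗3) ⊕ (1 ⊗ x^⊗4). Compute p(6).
p(6) = 7

A tropical monomial a ⊗ x^⊗i evaluates to a + i · x. Evaluating each term at x = 6:
  Term 0 contributes 7 + 0 · 6 = 7
  Term 1 contributes 10 + 1 · 6 = 16
  Term 2 contributes 9 + 2 · 6 = 21
  Term 3 contributes 1 + 3 · 6 = 19
  Term 4 contributes 1 + 4 · 6 = 25
p(6) = ⊕ of these = min[7, 16, 21, 19, 25] = 7.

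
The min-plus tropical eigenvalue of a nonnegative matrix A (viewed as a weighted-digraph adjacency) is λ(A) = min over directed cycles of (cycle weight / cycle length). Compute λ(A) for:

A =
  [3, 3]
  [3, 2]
λ(A) = 2

Enumerate directed cycles and compute their means (weight / length). Sample:
  cycle 0 → 0: weight = 3, length = 1, mean = 3/1 ≈ 3.000
  cycle 1 → 1: weight = 2, length = 1, mean = 2/1 ≈ 2.000
  cycle 0 → 1 → 0: weight = 6, length = 2, mean = 6/2 ≈ 3.000
  cycle 1 → 0 → 1: weight = 6, length = 2, mean = 6/2 ≈ 3.000
Minimum mean = 2.000, attained e.g. along the cycle 1 → 1 with weight 2 and length 1. So λ(A) = 2/1 = 2.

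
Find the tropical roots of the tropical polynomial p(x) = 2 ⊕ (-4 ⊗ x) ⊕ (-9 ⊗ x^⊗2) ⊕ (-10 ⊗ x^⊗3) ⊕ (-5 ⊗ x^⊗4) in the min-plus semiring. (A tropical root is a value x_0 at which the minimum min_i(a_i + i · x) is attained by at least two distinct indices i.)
Roots: {-5, 1, 5, 6}

Each tropical root is a break point of the lower envelope of the lines y = a_i + i · x (there are 5 lines, with slopes 0, 1, ..., 4). Only the lines that attain the minimum somewhere contribute to roots; other lines are dominated. Here the surviving (envelope) indices are i = 4, i = 3, i = 2, i = 1, i = 0.
Intersections between consecutive envelope lines give the roots: for adjacent envelope indices i < j the intersection is x = (a_i − a_j) / (j − i). Reading off the sorted break points: {-5, 1, 5, 6}.
Verification: at each break x_0, at least two indices attain the minimum of min_i(a_i + i · x_0).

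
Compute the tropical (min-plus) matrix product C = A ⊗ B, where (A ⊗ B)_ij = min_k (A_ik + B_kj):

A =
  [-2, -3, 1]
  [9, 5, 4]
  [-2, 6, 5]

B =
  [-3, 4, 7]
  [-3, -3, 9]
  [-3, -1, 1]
A ⊗ B =
  [-6, -6, 2]
  [1, 2, 5]
  [-5, 2, 5]

Apply the min-plus product entry-by-entry:
  C[0][0] = min over k of (A[0][0] + B[0][0] = -2 + -3 = -5, A[0][1] + B[1][0] = -3 + -3 = -6, A[0][2] + B[2][0] = 1 + -3 = -2) = -6 (attained at k = 1)
  C[0][1] = min over k of (A[0][0] + B[0][1] = -2 + 4 = 2, A[0][1] + B[1][1] = -3 + -3 = -6, A[0][2] + B[2][1] = 1 + -1 = 0) = -6 (attained at k = 1)
  C[0][2] = min over k of (A[0][0] + B[0][2] = -2 + 7 = 5, A[0][1] + B[1][2] = -3 + 9 = 6, A[0][2] + B[2][2] = 1 + 1 = 2) = 2 (attained at k = 2)
  C[1][0] = min over k of (A[1][0] + B[0][0] = 9 + -3 = 6, A[1][1] + B[1][0] = 5 + -3 = 2, A[1][2] + B[2][0] = 4 + -3 = 1) = 1 (attained at k = 2)
  C[1][1] = min over k of (A[1][0] + B[0][1] = 9 + 4 = 13, A[1][1] + B[1][1] = 5 + -3 = 2, A[1][2] + B[2][1] = 4 + -1 = 3) = 2 (attained at k = 1)
  C[1][2] = min over k of (A[1][0] + B[0][2] = 9 + 7 = 16, A[1][1] + B[1][2] = 5 + 9 = 14, A[1][2] + B[2][2] = 4 + 1 = 5) = 5 (attained at k = 2)
  C[2][0] = min over k of (A[2][0] + B[0][0] = -2 + -3 = -5, A[2][1] + B[1][0] = 6 + -3 = 3, A[2][2] + B[2][0] = 5 + -3 = 2) = -5 (attained at k = 0)
  C[2][1] = min over k of (A[2][0] + B[0][1] = -2 + 4 = 2, A[2][1] + B[1][1] = 6 + -3 = 3, A[2][2] + B[2][1] = 5 + -1 = 4) = 2 (attained at k = 0)
  C[2][2] = min over k of (A[2][0] + B[0][2] = -2 + 7 = 5, A[2][1] + B[1][2] = 6 + 9 = 15, A[2][2] + B[2][2] = 5 + 1 = 6) = 5 (attained at k = 0)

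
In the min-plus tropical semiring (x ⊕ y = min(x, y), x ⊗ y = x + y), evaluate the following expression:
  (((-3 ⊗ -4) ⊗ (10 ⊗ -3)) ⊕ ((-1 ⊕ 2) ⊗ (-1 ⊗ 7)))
(((-3 ⊗ -4) ⊗ (10 ⊗ -3)) ⊕ ((-1 ⊕ 2) ⊗ (-1 ⊗ 7))) = 0

Expand innermost to outermost. Recall ⊕ takes the minimum of its arguments and ⊗ takes their sum. Working out the expression (((-3 ⊗ -4) ⊗ (10 ⊗ -3)) ⊕ ((-1 ⊕ 2) ⊗ (-1 ⊗ 7))) gives 0.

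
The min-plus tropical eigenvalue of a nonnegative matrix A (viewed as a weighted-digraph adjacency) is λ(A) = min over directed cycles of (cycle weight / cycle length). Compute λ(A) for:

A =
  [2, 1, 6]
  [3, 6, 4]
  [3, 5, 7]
λ(A) = 2

Enumerate directed cycles and compute their means (weight / length). Sample:
  cycle 0 → 0: weight = 2, length = 1, mean = 2/1 ≈ 2.000
  cycle 1 → 1: weight = 6, length = 1, mean = 6/1 ≈ 6.000
  cycle 2 → 2: weight = 7, length = 1, mean = 7/1 ≈ 7.000
  cycle 0 → 1 → 0: weight = 4, length = 2, mean = 4/2 ≈ 2.000
  cycle 0 → 2 → 0: weight = 9, length = 2, mean = 9/2 ≈ 4.500
  cycle 1 → 0 → 1: weight = 4, length = 2, mean = 4/2 ≈ 2.000
Minimum mean = 2.000, attained e.g. along the cycle 0 → 0 with weight 2 and length 1. So λ(A) = 2/1 = 2.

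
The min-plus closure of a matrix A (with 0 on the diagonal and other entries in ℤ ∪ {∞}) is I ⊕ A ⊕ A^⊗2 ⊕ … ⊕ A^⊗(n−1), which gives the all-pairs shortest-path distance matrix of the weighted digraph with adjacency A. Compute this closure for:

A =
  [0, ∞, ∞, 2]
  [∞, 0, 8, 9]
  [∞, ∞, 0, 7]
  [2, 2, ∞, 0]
Closure =
  [0, 4, 12, 2]
  [11, 0, 8, 9]
  [9, 9, 0, 7]
  [2, 2, 10, 0]

This is the Floyd-Warshall all-pairs shortest-path computation. For each intermediate vertex k = 0, 1, …, 3, update dist[i][j] ← min(dist[i][j], dist[i][k] + dist[k][j]). The final matrix gives, for each (i, j), the minimum total weight of any directed path from i to j (possibly empty when i = j).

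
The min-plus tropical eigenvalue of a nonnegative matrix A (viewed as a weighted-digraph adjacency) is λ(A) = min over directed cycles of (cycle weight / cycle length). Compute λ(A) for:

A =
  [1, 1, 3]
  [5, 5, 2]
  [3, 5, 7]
λ(A) = 1

Enumerate directed cycles and compute their means (weight / length). Sample:
  cycle 0 → 0: weight = 1, length = 1, mean = 1/1 ≈ 1.000
  cycle 1 → 1: weight = 5, length = 1, mean = 5/1 ≈ 5.000
  cycle 2 → 2: weight = 7, length = 1, mean = 7/1 ≈ 7.000
  cycle 0 → 1 → 0: weight = 6, length = 2, mean = 6/2 ≈ 3.000
  cycle 0 → 2 → 0: weight = 6, length = 2, mean = 6/2 ≈ 3.000
  cycle 1 → 0 → 1: weight = 6, length = 2, mean = 6/2 ≈ 3.000
Minimum mean = 1.000, attained e.g. along the cycle 0 → 0 with weight 1 and length 1. So λ(A) = 1/1 = 1.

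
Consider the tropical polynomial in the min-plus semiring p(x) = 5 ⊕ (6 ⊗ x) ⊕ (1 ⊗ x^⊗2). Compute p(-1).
p(-1) = -1

A tropical monomial a ⊗ x^⊗i evaluates to a + i · x. Evaluating each term at x = -1:
  Term 0 contributes 5 + 0 · -1 = 5
  Term 1 contributes 6 + 1 · -1 = 5
  Term 2 contributes 1 + 2 · -1 = -1
p(-1) = ⊕ of these = min[5, 5, -1] = -1.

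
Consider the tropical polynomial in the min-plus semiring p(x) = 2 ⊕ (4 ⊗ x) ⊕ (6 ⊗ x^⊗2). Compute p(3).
p(3) = 2

A tropical monomial a ⊗ x^⊗i evaluates to a + i · x. Evaluating each term at x = 3:
  Term 0 contributes 2 + 0 · 3 = 2
  Term 1 contributes 4 + 1 · 3 = 7
  Term 2 contributes 6 + 2 · 3 = 12
p(3) = ⊕ of these = min[2, 7, 12] = 2.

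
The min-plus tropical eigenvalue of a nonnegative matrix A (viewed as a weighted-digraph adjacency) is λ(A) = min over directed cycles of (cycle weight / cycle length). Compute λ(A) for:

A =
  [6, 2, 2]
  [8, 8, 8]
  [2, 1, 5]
λ(A) = 2

Enumerate directed cycles and compute their means (weight / length). Sample:
  cycle 0 → 0: weight = 6, length = 1, mean = 6/1 ≈ 6.000
  cycle 1 → 1: weight = 8, length = 1, mean = 8/1 ≈ 8.000
  cycle 2 → 2: weight = 5, length = 1, mean = 5/1 ≈ 5.000
  cycle 0 → 1 → 0: weight = 10, length = 2, mean = 10/2 ≈ 5.000
  cycle 0 → 2 → 0: weight = 4, length = 2, mean = 4/2 ≈ 2.000
  cycle 1 → 0 → 1: weight = 10, length = 2, mean = 10/2 ≈ 5.000
Minimum mean = 2.000, attained e.g. along the cycle 0 → 2 → 0 with weight 4 and length 2. So λ(A) = 4/2 = 2.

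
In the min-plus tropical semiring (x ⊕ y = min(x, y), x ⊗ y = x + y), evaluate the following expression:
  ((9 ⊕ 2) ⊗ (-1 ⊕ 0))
((9 ⊕ 2) ⊗ (-1 ⊕ 0)) = 1

Expand innermost to outermost. Recall ⊕ takes the minimum of its arguments and ⊗ takes their sum. Working out the expression ((9 ⊕ 2) ⊗ (-1 ⊕ 0)) gives 1.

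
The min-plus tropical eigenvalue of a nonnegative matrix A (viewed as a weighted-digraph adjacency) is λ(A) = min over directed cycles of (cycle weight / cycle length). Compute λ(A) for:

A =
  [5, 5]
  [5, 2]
λ(A) = 2

Enumerate directed cycles and compute their means (weight / length). Sample:
  cycle 0 → 0: weight = 5, length = 1, mean = 5/1 ≈ 5.000
  cycle 1 → 1: weight = 2, length = 1, mean = 2/1 ≈ 2.000
  cycle 0 → 1 → 0: weight = 10, length = 2, mean = 10/2 ≈ 5.000
  cycle 1 → 0 → 1: weight = 10, length = 2, mean = 10/2 ≈ 5.000
Minimum mean = 2.000, attained e.g. along the cycle 1 → 1 with weight 2 and length 1. So λ(A) = 2/1 = 2.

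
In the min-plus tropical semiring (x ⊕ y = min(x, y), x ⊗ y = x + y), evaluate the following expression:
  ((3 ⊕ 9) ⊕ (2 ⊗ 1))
((3 ⊕ 9) ⊕ (2 ⊗ 1)) = 3

Expand innermost to outermost. Recall ⊕ takes the minimum of its arguments and ⊗ takes their sum. Working out the expression ((3 ⊕ 9) ⊕ (2 ⊗ 1)) gives 3.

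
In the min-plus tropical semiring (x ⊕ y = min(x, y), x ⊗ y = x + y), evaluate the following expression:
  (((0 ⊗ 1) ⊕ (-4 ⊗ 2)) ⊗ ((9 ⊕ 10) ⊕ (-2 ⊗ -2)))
(((0 ⊗ 1) ⊕ (-4 ⊗ 2)) ⊗ ((9 ⊕ 10) ⊕ (-2 ⊗ -2))) = -6

Expand innermost to outermost. Recall ⊕ takes the minimum of its arguments and ⊗ takes their sum. Working out the expression (((0 ⊗ 1) ⊕ (-4 ⊗ 2)) ⊗ ((9 ⊕ 10) ⊕ (-2 ⊗ -2))) gives -6.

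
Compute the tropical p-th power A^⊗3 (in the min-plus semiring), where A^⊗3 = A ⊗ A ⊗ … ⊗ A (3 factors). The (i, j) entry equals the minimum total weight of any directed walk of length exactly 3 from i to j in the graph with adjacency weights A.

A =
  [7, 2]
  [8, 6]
A^⊗3 =
  [16, 12]
  [18, 16]

Each entry (A^⊗3)_ij equals the minimum over all length-3 walks i = v_0 → v_1 → … → v_3 = j of Σ_t A[v_t][v_{t+1}]. For example, for (i, j) = (0, 1) we minimise over 4 possible intermediate vertex sequences; the minimum is 12, attained along the walk 0 → 1 → 0 → 1.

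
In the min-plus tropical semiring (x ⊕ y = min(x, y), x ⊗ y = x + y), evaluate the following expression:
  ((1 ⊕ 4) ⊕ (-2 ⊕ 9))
((1 ⊕ 4) ⊕ (-2 ⊕ 9)) = -2

Expand innermost to outermost. Recall ⊕ takes the minimum of its arguments and ⊗ takes their sum. Working out the expression ((1 ⊕ 4) ⊕ (-2 ⊕ 9)) gives -2.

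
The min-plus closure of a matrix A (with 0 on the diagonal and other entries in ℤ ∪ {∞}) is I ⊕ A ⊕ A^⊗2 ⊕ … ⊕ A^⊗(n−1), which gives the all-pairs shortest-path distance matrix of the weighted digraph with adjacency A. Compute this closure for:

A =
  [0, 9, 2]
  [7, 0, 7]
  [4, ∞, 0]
Closure =
  [0, 9, 2]
  [7, 0, 7]
  [4, 13, 0]

This is the Floyd-Warshall all-pairs shortest-path computation. For each intermediate vertex k = 0, 1, …, 2, update dist[i][j] ← min(dist[i][j], dist[i][k] + dist[k][j]). The final matrix gives, for each (i, j), the minimum total weight of any directed path from i to j (possibly empty when i = j).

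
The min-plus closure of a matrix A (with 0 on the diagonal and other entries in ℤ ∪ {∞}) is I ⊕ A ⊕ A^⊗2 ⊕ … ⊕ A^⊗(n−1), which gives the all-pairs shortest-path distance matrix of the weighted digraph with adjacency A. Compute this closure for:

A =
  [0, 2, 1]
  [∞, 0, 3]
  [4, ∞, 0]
Closure =
  [0, 2, 1]
  [7, 0, 3]
  [4, 6, 0]

This is the Floyd-Warshall all-pairs shortest-path computation. For each intermediate vertex k = 0, 1, …, 2, update dist[i][j] ← min(dist[i][j], dist[i][k] + dist[k][j]). The final matrix gives, for each (i, j), the minimum total weight of any directed path from i to j (possibly empty when i = j).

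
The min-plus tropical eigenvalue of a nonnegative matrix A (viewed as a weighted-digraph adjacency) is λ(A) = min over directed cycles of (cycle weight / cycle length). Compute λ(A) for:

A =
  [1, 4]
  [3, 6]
λ(A) = 1

Enumerate directed cycles and compute their means (weight / length). Sample:
  cycle 0 → 0: weight = 1, length = 1, mean = 1/1 ≈ 1.000
  cycle 1 → 1: weight = 6, length = 1, mean = 6/1 ≈ 6.000
  cycle 0 → 1 → 0: weight = 7, length = 2, mean = 7/2 ≈ 3.500
  cycle 1 → 0 → 1: weight = 7, length = 2, mean = 7/2 ≈ 3.500
Minimum mean = 1.000, attained e.g. along the cycle 0 → 0 with weight 1 and length 1. So λ(A) = 1/1 = 1.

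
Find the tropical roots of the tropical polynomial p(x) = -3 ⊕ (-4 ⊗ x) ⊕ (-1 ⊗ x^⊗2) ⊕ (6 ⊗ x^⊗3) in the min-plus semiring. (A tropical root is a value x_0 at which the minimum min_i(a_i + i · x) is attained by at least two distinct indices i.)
Roots: {-7, -3, 1}

Each tropical root is a break point of the lower envelope of the lines y = a_i + i · x (there are 4 lines, with slopes 0, 1, ..., 3). Only the lines that attain the minimum somewhere contribute to roots; other lines are dominated. Here the surviving (envelope) indices are i = 3, i = 2, i = 1, i = 0.
Intersections between consecutive envelope lines give the roots: for adjacent envelope indices i < j the intersection is x = (a_i − a_j) / (j − i). Reading off the sorted break points: {-7, -3, 1}.
Verification: at each break x_0, at least two indices attain the minimum of min_i(a_i + i · x_0).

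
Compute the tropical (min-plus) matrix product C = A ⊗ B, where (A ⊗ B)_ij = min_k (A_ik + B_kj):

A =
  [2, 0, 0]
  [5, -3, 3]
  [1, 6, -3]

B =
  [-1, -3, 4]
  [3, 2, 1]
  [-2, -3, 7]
A ⊗ B =
  [-2, -3, 1]
  [0, -1, -2]
  [-5, -6, 4]

Apply the min-plus product entry-by-entry:
  C[0][0] = min over k of (A[0][0] + B[0][0] = 2 + -1 = 1, A[0][1] + B[1][0] = 0 + 3 = 3, A[0][2] + B[2][0] = 0 + -2 = -2) = -2 (attained at k = 2)
  C[0][1] = min over k of (A[0][0] + B[0][1] = 2 + -3 = -1, A[0][1] + B[1][1] = 0 + 2 = 2, A[0][2] + B[2][1] = 0 + -3 = -3) = -3 (attained at k = 2)
  C[0][2] = min over k of (A[0][0] + B[0][2] = 2 + 4 = 6, A[0][1] + B[1][2] = 0 + 1 = 1, A[0][2] + B[2][2] = 0 + 7 = 7) = 1 (attained at k = 1)
  C[1][0] = min over k of (A[1][0] + B[0][0] = 5 + -1 = 4, A[1][1] + B[1][0] = -3 + 3 = 0, A[1][2] + B[2][0] = 3 + -2 = 1) = 0 (attained at k = 1)
  C[1][1] = min over k of (A[1][0] + B[0][1] = 5 + -3 = 2, A[1][1] + B[1][1] = -3 + 2 = -1, A[1][2] + B[2][1] = 3 + -3 = 0) = -1 (attained at k = 1)
  C[1][2] = min over k of (A[1][0] + B[0][2] = 5 + 4 = 9, A[1][1] + B[1][2] = -3 + 1 = -2, A[1][2] + B[2][2] = 3 + 7 = 10) = -2 (attained at k = 1)
  C[2][0] = min over k of (A[2][0] + B[0][0] = 1 + -1 = 0, A[2][1] + B[1][0] = 6 + 3 = 9, A[2][2] + B[2][0] = -3 + -2 = -5) = -5 (attained at k = 2)
  C[2][1] = min over k of (A[2][0] + B[0][1] = 1 + -3 = -2, A[2][1] + B[1][1] = 6 + 2 = 8, A[2][2] + B[2][1] = -3 + -3 = -6) = -6 (attained at k = 2)
  C[2][2] = min over k of (A[2][0] + B[0][2] = 1 + 4 = 5, A[2][1] + B[1][2] = 6 + 1 = 7, A[2][2] + B[2][2] = -3 + 7 = 4) = 4 (attained at k = 2)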